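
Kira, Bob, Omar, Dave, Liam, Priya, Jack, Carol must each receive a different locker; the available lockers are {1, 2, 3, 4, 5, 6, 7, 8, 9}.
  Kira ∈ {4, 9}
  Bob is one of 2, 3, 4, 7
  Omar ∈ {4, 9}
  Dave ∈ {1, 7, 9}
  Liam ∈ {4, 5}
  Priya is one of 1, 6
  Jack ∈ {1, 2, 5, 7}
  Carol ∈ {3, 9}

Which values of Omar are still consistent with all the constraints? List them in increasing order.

Among the 8 variables, 6 fits only Priya (and all 8 values in {1, 2, 3, 4, 5, 6, 7, 9} must be used), so Priya = 6.
Kira and Omar share exactly the 2 values {4, 9}; by pigeonhole those values go to them, so strike 4, 9 from Bob, Dave, Liam, Carol.
Liam's domain is down to {5}, so Liam = 5. Eliminate 5 elsewhere: Jack.
Carol must be 3 (only option left). Eliminate 3 elsewhere: Bob.
No further eliminations apply; Omar can still be any of 4, 9.

4, 9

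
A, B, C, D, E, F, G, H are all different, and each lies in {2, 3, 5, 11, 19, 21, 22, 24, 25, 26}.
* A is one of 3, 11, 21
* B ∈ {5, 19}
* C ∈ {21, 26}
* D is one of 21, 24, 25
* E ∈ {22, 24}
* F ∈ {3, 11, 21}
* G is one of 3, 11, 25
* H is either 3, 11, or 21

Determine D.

24

A, F, H between them cover only {3, 11, 21} — a naked triple. Remove those values from C, D, G.
That leaves C = 26.
G's domain is down to {25}, so G = 25. Remove 25 from D.
So D = 24.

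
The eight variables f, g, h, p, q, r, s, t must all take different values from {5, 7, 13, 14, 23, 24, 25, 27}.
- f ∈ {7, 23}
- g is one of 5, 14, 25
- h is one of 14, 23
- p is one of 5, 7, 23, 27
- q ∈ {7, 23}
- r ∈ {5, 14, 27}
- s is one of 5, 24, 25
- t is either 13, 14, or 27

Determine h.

The 8 variables together cover exactly {5, 7, 13, 14, 23, 24, 25, 27} — 8 values for 8 variables — and 13 appears only in t's list, so t = 13.
The 7 still-open variables draw from only 7 values {5, 7, 14, 23, 24, 25, 27}, so each is used; only s can be 24, hence s = 24.
Among the 6 still-open variables, 25 fits only g (and all 6 values in {5, 7, 14, 23, 25, 27} must be used), so g = 25.
f and q between them cover only {7, 23} — a naked pair. Remove those values from h, p.
So h = 14.

14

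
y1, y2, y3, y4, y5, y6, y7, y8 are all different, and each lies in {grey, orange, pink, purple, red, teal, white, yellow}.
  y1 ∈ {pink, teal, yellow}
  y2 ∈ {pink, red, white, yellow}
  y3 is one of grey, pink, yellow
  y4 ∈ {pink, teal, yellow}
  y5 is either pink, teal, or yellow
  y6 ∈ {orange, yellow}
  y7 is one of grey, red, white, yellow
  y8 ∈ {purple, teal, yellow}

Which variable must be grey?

The 8 variables draw from only 8 values {grey, orange, pink, purple, red, teal, white, yellow}, so each is used; only y6 can be orange, hence y6 = orange.
The 7 still-open variables together cover exactly {grey, pink, purple, red, teal, white, yellow} — 7 values for 7 variables — and purple appears only in y8's list, so y8 = purple.
y1, y4, y5 share exactly the 3 values {pink, teal, yellow}; by pigeonhole those values go to them, so strike pink, teal, yellow from y2, y3, y7.
So grey goes to y3.

y3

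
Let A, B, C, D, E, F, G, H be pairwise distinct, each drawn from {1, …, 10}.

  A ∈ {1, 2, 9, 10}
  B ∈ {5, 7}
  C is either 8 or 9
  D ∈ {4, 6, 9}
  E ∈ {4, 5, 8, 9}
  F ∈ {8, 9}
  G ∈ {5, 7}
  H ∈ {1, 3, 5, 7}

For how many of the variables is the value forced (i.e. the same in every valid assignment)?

2

B and G between them cover only {5, 7} — a naked pair. Remove those values from E, H.
C and F share exactly the 2 values {8, 9}; by pigeonhole those values go to them, so strike 8, 9 from A, D, E.
E has just one choice, so E = 4. Strike 4 from D.
D must be 6 (only option left).
Determined: D=6, E=4. The other variables each still have more than one consistent value. That makes 2.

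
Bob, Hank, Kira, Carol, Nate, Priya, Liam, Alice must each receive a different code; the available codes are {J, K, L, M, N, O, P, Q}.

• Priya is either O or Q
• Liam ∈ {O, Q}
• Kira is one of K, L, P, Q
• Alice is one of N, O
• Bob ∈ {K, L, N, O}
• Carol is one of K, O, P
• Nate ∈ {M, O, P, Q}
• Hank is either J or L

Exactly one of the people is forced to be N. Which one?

Alice

The 8 variables together cover exactly {J, K, L, M, N, O, P, Q} — 8 values for 8 variables — and J appears only in Hank's list, so Hank = J.
The 7 still-open variables draw from only 7 values {K, L, M, N, O, P, Q}, so each is used; only Nate can be M, hence Nate = M.
Priya and Liam between them cover only {O, Q} — a naked pair. Remove those values from Bob, Kira, Carol, Alice.
So N goes to Alice.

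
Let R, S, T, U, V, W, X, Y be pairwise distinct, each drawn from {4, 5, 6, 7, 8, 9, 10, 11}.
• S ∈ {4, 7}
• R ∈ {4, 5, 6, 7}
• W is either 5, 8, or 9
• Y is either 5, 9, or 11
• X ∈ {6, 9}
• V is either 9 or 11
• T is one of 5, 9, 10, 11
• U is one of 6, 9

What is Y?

5

Among the 8 variables, 8 fits only W (and all 8 values in {4, 5, 6, 7, 8, 9, 10, 11} must be used), so W = 8.
The 7 still-open variables together cover exactly {4, 5, 6, 7, 9, 10, 11} — 7 values for 7 variables — and 10 appears only in T's list, so T = 10.
U and X between them cover only {6, 9} — a naked pair. Remove those values from R, V, Y.
V has just one choice, so V = 11. Remove 11 from Y.
So Y = 5.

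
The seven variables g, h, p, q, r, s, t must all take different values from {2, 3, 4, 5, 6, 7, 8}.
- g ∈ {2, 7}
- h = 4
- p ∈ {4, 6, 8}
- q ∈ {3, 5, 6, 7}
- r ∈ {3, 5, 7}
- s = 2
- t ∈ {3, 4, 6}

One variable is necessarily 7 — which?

h's domain is down to {4}, so h = 4. Strike 4 from p, t.
s must be 2 (only option left). Eliminate 2 elsewhere: g.
So 7 goes to g.

g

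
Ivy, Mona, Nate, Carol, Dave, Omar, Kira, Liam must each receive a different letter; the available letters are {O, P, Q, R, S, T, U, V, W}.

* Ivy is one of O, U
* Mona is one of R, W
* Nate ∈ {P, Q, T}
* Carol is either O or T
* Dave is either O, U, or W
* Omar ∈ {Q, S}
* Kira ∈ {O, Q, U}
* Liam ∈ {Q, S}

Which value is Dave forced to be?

W

The 8 variables together cover exactly {O, P, Q, R, S, T, U, W} — 8 values for 8 variables — and P appears only in Nate's list, so Nate = P.
Among the 7 still-open variables, R fits only Mona (and all 7 values in {O, Q, R, S, T, U, W} must be used), so Mona = R.
Among the 6 still-open variables, T fits only Carol (and all 6 values in {O, Q, S, T, U, W} must be used), so Carol = T.
Among the 5 still-open variables, W fits only Dave (and all 5 values in {O, Q, S, U, W} must be used), so Dave = W.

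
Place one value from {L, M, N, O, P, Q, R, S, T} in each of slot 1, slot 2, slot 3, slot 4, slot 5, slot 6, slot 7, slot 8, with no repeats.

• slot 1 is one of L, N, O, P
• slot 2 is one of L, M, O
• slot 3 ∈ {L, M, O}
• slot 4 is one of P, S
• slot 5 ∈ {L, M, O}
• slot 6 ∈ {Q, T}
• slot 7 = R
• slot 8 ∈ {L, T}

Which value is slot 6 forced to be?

slot 7 has just one choice, so slot 7 = R.
slot 2, slot 3, slot 5 between them cover only {L, M, O} — a naked triple. Remove those values from slot 1, slot 8.
slot 8's domain is down to {T}, so slot 8 = T. Strike T from slot 6.
So slot 6 = Q.

Q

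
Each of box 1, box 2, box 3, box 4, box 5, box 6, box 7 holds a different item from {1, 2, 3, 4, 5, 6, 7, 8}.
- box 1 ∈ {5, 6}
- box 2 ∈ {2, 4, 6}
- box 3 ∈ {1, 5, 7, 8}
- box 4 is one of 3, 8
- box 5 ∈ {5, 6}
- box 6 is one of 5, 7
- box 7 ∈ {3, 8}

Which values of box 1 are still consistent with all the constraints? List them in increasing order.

5, 6

The 2 variables box 1 and box 5 are confined to {5, 6}, which locks those values in; drop them from box 2, box 3, box 6.
box 6 must be 7 (only option left). Eliminate 7 elsewhere: box 3.
The 2 variables box 4 and box 7 are confined to {3, 8}, which locks those values in; drop them from box 3.
box 3's domain is down to {1}, so box 3 = 1.
No further eliminations apply; box 1 can still be any of 5, 6.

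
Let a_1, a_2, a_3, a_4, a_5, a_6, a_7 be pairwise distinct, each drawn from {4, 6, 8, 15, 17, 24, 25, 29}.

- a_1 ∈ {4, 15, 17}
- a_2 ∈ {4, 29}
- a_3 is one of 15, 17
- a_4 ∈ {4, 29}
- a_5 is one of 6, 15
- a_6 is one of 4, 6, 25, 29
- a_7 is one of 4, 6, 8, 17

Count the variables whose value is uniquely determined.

3

The 7 variables draw from only 7 values {4, 6, 8, 15, 17, 25, 29}, so each is used; only a_7 can be 8, hence a_7 = 8.
The 6 still-open variables draw from only 6 values {4, 6, 15, 17, 25, 29}, so each is used; only a_6 can be 25, hence a_6 = 25.
Among the 5 still-open variables, 6 fits only a_5 (and all 5 values in {4, 6, 15, 17, 29} must be used), so a_5 = 6.
a_2 and a_4 between them cover only {4, 29} — a naked pair. Remove those values from a_1.
Determined: a_5=6, a_6=25, a_7=8. The other variables each still have more than one consistent value. That makes 3.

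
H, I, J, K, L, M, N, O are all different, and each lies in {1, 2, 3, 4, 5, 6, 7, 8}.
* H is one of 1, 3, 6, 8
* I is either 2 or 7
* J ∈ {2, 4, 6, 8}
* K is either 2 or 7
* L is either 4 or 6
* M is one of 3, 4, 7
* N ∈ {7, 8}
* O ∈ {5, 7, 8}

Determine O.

5

The 8 variables draw from only 8 values {1, 2, 3, 4, 5, 6, 7, 8}, so each is used; only H can be 1, hence H = 1.
The 7 still-open variables draw from only 7 values {2, 3, 4, 5, 6, 7, 8}, so each is used; only M can be 3, hence M = 3.
Among the 6 still-open variables, 5 fits only O (and all 6 values in {2, 4, 5, 6, 7, 8} must be used), so O = 5.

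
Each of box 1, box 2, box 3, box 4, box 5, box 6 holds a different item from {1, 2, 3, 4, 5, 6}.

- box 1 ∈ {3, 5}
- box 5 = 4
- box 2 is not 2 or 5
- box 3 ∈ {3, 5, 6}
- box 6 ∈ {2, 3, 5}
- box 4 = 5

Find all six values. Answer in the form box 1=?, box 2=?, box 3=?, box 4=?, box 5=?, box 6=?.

box 1=3, box 2=1, box 3=6, box 4=5, box 5=4, box 6=2

box 4's domain is down to {5}, so box 4 = 5. Strike 5 from box 1, box 3, box 6.
box 5 must be 4 (only option left). So box 2 can't be 4.
box 1's domain is down to {3}, so box 1 = 3. Eliminate 3 elsewhere: box 2, box 3, box 6.
box 3's domain is down to {6}, so box 3 = 6. Strike 6 from box 2.
box 6 must be 2 (only option left).
box 2's domain is down to {1}, so box 2 = 1.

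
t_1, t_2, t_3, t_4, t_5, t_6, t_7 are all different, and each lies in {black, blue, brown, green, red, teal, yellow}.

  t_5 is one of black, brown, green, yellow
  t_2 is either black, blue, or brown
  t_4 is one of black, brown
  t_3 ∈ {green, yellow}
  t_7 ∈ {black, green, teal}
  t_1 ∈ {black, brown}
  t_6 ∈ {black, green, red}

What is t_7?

teal

The 7 variables together cover exactly {black, blue, brown, green, red, teal, yellow} — 7 values for 7 variables — and blue appears only in t_2's list, so t_2 = blue.
The 6 still-open variables draw from only 6 values {black, brown, green, red, teal, yellow}, so each is used; only t_6 can be red, hence t_6 = red.
The 5 still-open variables draw from only 5 values {black, brown, green, teal, yellow}, so each is used; only t_7 can be teal, hence t_7 = teal.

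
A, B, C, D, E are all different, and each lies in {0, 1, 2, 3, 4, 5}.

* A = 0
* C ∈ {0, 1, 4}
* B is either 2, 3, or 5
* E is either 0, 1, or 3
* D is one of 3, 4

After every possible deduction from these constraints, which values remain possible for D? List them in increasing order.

3, 4

A has just one choice, so A = 0. So C, E can't be 0.
C, D, E share exactly the 3 values {1, 3, 4}; by pigeonhole those values go to them, so strike 1, 3, 4 from B.
No further eliminations apply; D can still be any of 3, 4.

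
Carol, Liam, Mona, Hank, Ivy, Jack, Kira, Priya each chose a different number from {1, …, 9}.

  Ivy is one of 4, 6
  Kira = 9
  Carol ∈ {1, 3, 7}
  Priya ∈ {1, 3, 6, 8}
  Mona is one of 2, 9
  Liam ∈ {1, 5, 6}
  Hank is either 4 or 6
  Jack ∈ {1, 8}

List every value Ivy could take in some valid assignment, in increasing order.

Kira's domain is down to {9}, so Kira = 9. Strike 9 from Mona.
Mona has just one choice, so Mona = 2.
The 2 variables Hank and Ivy are confined to {4, 6}, which locks those values in; drop them from Liam, Priya.
No further eliminations apply; Ivy can still be any of 4, 6.

4, 6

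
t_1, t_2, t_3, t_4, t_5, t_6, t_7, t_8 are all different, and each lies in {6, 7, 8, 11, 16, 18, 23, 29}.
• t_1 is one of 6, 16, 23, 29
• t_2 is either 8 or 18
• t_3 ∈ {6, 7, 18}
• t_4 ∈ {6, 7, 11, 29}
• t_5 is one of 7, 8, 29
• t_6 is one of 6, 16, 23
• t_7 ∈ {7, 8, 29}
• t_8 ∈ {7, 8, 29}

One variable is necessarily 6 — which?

t_3

Among the 8 variables, 11 fits only t_4 (and all 8 values in {6, 7, 8, 11, 16, 18, 23, 29} must be used), so t_4 = 11.
t_5, t_7, t_8 between them cover only {7, 8, 29} — a naked triple. Remove those values from t_1, t_2, t_3.
t_2 must be 18 (only option left). Remove 18 from t_3.
So 6 goes to t_3.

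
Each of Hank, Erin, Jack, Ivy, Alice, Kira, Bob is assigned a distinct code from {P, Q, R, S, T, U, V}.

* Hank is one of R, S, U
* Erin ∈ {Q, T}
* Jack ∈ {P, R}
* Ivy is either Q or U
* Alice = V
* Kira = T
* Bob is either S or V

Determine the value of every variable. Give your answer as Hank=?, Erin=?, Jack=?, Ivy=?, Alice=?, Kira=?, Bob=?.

Hank=R, Erin=Q, Jack=P, Ivy=U, Alice=V, Kira=T, Bob=S

Alice's domain is down to {V}, so Alice = V. Eliminate V elsewhere: Bob.
Kira's domain is down to {T}, so Kira = T. Eliminate T elsewhere: Erin.
That leaves Bob = S. Strike S from Hank.
Erin has just one choice, so Erin = Q. Eliminate Q elsewhere: Ivy.
Ivy must be U (only option left). Strike U from Hank.
That leaves Hank = R. So Jack can't be R.
Jack has just one choice, so Jack = P.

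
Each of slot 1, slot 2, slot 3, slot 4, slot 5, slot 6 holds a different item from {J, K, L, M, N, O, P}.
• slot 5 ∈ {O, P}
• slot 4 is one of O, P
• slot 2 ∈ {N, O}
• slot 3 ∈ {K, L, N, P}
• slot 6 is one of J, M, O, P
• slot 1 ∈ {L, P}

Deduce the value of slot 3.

K

slot 4 and slot 5 share exactly the 2 values {O, P}; by pigeonhole those values go to them, so strike O, P from slot 1, slot 2, slot 3, slot 6.
slot 1 must be L (only option left). Eliminate L elsewhere: slot 3.
slot 2's domain is down to {N}, so slot 2 = N. Eliminate N elsewhere: slot 3.
So slot 3 = K.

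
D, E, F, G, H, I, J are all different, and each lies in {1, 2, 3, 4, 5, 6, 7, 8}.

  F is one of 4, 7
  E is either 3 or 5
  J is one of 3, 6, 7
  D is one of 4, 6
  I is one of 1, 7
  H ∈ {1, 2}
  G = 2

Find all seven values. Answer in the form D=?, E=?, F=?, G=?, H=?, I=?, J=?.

G's domain is down to {2}, so G = 2. Eliminate 2 elsewhere: H.
H has just one choice, so H = 1. Remove 1 from I.
That leaves I = 7. So F, J can't be 7.
F must be 4 (only option left). Strike 4 from D.
D has just one choice, so D = 6. Eliminate 6 elsewhere: J.
That leaves J = 3. So E can't be 3.
That leaves E = 5.

D=6, E=5, F=4, G=2, H=1, I=7, J=3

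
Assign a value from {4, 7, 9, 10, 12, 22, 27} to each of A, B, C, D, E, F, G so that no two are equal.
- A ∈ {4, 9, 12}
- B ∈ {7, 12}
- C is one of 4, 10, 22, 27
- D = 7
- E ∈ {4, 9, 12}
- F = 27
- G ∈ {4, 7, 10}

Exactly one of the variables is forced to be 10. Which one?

D must be 7 (only option left). So B, G can't be 7.
That leaves F = 27. Remove 27 from C.
B has just one choice, so B = 12. Remove 12 from A, E.
The 4 still-open variables together cover exactly {4, 9, 10, 22} — 4 values for 4 variables — and 22 appears only in C's list, so C = 22.
The 3 still-open variables draw from only 3 values {4, 9, 10}, so each is used; only G can be 10, hence G = 10.

G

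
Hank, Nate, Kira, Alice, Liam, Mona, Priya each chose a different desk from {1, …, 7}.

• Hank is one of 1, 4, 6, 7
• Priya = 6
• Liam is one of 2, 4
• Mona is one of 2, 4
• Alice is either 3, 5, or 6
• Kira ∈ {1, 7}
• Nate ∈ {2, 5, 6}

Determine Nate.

5

Priya has just one choice, so Priya = 6. Strike 6 from Hank, Nate, Alice.
The 6 still-open variables draw from only 6 values {1, 2, 3, 4, 5, 7}, so each is used; only Alice can be 3, hence Alice = 3.
The 5 still-open variables together cover exactly {1, 2, 4, 5, 7} — 5 values for 5 variables — and 5 appears only in Nate's list, so Nate = 5.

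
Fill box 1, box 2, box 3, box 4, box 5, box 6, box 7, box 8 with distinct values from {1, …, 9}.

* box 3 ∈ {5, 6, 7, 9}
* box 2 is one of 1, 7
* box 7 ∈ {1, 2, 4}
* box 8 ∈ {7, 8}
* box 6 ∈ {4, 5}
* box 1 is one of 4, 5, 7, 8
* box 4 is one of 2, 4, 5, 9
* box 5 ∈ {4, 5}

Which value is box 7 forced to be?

The 8 variables draw from only 8 values {1, 2, 4, 5, 6, 7, 8, 9}, so each is used; only box 3 can be 6, hence box 3 = 6.
The 7 still-open variables together cover exactly {1, 2, 4, 5, 7, 8, 9} — 7 values for 7 variables — and 9 appears only in box 4's list, so box 4 = 9.
The 6 still-open variables draw from only 6 values {1, 2, 4, 5, 7, 8}, so each is used; only box 7 can be 2, hence box 7 = 2.

2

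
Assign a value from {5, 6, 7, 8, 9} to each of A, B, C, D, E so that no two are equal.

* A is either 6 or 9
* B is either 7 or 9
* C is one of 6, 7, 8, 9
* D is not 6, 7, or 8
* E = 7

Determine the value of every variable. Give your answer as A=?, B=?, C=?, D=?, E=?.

A=6, B=9, C=8, D=5, E=7

E must be 7 (only option left). Remove 7 from B, C.
B's domain is down to {9}, so B = 9. Remove 9 from A, C, D.
D must be 5 (only option left).
A's domain is down to {6}, so A = 6. Strike 6 from C.
That leaves C = 8.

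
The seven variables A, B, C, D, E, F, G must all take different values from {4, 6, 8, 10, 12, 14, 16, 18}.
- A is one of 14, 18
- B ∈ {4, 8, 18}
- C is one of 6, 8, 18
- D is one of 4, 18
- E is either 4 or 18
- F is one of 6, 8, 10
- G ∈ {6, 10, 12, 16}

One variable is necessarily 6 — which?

The 2 variables D and E are confined to {4, 18}, which locks those values in; drop them from A, B, C.
A has just one choice, so A = 14.
B must be 8 (only option left). So C, F can't be 8.
So 6 goes to C.

C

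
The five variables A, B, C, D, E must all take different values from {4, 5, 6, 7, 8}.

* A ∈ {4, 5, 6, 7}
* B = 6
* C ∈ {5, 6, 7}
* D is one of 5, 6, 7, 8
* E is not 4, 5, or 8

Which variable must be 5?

C

B's domain is down to {6}, so B = 6. Remove 6 from A, C, D, E.
E has just one choice, so E = 7. Remove 7 from A, C, D.
So 5 goes to C.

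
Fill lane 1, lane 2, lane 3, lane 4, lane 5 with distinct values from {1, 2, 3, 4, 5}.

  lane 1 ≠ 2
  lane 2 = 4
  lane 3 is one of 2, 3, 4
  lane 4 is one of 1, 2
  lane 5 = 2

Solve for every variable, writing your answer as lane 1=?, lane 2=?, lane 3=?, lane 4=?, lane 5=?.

lane 2's domain is down to {4}, so lane 2 = 4. Strike 4 from lane 1, lane 3.
lane 5's domain is down to {2}, so lane 5 = 2. Strike 2 from lane 3, lane 4.
lane 3's domain is down to {3}, so lane 3 = 3. So lane 1 can't be 3.
lane 4's domain is down to {1}, so lane 4 = 1. Strike 1 from lane 1.
lane 1 must be 5 (only option left).

lane 1=5, lane 2=4, lane 3=3, lane 4=1, lane 5=2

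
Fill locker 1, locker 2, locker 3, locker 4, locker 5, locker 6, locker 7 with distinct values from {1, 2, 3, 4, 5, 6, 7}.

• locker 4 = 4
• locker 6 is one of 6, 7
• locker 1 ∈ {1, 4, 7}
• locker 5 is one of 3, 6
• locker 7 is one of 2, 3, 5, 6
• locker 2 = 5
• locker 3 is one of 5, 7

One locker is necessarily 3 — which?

locker 5

locker 2's domain is down to {5}, so locker 2 = 5. Eliminate 5 elsewhere: locker 3, locker 7.
locker 3 has just one choice, so locker 3 = 7. Strike 7 from locker 1, locker 6.
locker 4 must be 4 (only option left). Eliminate 4 elsewhere: locker 1.
That leaves locker 6 = 6. Strike 6 from locker 5, locker 7.
So 3 goes to locker 5.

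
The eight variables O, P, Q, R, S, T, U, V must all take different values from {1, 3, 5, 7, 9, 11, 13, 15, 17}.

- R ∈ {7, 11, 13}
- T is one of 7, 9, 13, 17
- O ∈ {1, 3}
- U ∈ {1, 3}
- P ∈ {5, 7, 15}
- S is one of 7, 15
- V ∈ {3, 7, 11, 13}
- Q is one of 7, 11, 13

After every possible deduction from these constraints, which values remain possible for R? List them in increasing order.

7, 11, 13

The 2 variables O and U are confined to {1, 3}, which locks those values in; drop them from V.
The 3 variables Q, R, V are confined to {7, 11, 13}, which locks those values in; drop them from P, S, T.
S's domain is down to {15}, so S = 15. Eliminate 15 elsewhere: P.
That leaves P = 5.
No further eliminations apply; R can still be any of 7, 11, 13.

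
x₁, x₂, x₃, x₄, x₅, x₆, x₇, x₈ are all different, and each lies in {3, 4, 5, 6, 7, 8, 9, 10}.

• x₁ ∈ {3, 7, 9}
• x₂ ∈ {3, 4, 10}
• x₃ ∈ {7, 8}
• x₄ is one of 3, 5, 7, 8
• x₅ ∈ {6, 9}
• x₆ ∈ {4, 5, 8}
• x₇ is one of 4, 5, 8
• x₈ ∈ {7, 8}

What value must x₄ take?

3

Among the 8 variables, 6 fits only x₅ (and all 8 values in {3, 4, 5, 6, 7, 8, 9, 10} must be used), so x₅ = 6.
The 7 still-open variables together cover exactly {3, 4, 5, 7, 8, 9, 10} — 7 values for 7 variables — and 9 appears only in x₁'s list, so x₁ = 9.
The 6 still-open variables draw from only 6 values {3, 4, 5, 7, 8, 10}, so each is used; only x₂ can be 10, hence x₂ = 10.
Among the 5 still-open variables, 3 fits only x₄ (and all 5 values in {3, 4, 5, 7, 8} must be used), so x₄ = 3.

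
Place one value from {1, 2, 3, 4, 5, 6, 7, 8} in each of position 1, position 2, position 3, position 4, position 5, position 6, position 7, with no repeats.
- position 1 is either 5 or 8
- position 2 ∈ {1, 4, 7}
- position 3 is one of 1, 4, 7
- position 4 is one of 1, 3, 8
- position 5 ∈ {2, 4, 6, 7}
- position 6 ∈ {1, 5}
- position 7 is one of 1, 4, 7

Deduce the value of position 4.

The 3 variables position 2, position 3, position 7 are confined to {1, 4, 7}, which locks those values in; drop them from position 4, position 5, position 6.
position 6 has just one choice, so position 6 = 5. So position 1 can't be 5.
position 1 must be 8 (only option left). Strike 8 from position 4.
So position 4 = 3.

3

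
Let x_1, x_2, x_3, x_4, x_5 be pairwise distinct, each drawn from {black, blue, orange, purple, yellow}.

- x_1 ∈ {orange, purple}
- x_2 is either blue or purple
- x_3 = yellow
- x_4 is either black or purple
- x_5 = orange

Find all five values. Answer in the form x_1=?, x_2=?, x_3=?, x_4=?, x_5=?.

x_3 has just one choice, so x_3 = yellow.
That leaves x_5 = orange. Strike orange from x_1.
x_1 has just one choice, so x_1 = purple. Strike purple from x_2, x_4.
That leaves x_2 = blue.
x_4 must be black (only option left).

x_1=purple, x_2=blue, x_3=yellow, x_4=black, x_5=orange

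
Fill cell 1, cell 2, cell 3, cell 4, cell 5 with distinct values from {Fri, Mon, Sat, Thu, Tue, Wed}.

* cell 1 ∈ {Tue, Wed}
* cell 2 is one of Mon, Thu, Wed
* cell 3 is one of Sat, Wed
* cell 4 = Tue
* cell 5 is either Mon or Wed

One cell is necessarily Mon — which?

cell 5

cell 4 has just one choice, so cell 4 = Tue. Strike Tue from cell 1.
cell 1 must be Wed (only option left). Eliminate Wed elsewhere: cell 2, cell 3, cell 5.
So Mon goes to cell 5.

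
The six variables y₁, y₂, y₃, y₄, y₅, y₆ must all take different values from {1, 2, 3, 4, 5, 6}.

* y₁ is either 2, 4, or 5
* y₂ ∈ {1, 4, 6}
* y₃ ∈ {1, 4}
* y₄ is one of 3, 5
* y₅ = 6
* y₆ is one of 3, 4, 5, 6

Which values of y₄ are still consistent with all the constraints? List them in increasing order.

3, 5

y₅ has just one choice, so y₅ = 6. Eliminate 6 elsewhere: y₂, y₆.
The 5 still-open variables together cover exactly {1, 2, 3, 4, 5} — 5 values for 5 variables — and 2 appears only in y₁'s list, so y₁ = 2.
y₂ and y₃ between them cover only {1, 4} — a naked pair. Remove those values from y₆.
No further eliminations apply; y₄ can still be any of 3, 5.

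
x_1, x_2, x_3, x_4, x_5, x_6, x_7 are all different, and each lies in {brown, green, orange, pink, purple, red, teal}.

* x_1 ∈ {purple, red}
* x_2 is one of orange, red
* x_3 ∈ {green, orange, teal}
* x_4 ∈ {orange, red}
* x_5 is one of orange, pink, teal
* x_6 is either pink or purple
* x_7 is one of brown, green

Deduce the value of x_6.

Among the 7 variables, brown fits only x_7 (and all 7 values in {brown, green, orange, pink, purple, red, teal} must be used), so x_7 = brown.
The 6 still-open variables draw from only 6 values {green, orange, pink, purple, red, teal}, so each is used; only x_3 can be green, hence x_3 = green.
The 5 still-open variables draw from only 5 values {orange, pink, purple, red, teal}, so each is used; only x_5 can be teal, hence x_5 = teal.
The 4 still-open variables together cover exactly {orange, pink, purple, red} — 4 values for 4 variables — and pink appears only in x_6's list, so x_6 = pink.

pink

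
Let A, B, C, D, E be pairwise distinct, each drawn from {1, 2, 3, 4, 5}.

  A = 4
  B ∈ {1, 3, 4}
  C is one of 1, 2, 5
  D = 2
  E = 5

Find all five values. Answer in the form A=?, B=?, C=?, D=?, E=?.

A has just one choice, so A = 4. Remove 4 from B.
D has just one choice, so D = 2. So C can't be 2.
E's domain is down to {5}, so E = 5. So C can't be 5.
C must be 1 (only option left). Remove 1 from B.
B's domain is down to {3}, so B = 3.

A=4, B=3, C=1, D=2, E=5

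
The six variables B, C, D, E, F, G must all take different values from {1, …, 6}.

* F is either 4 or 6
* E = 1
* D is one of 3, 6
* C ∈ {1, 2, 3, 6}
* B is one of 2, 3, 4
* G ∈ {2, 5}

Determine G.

5

E must be 1 (only option left). So C can't be 1.
Among the 5 still-open variables, 5 fits only G (and all 5 values in {2, 3, 4, 5, 6} must be used), so G = 5.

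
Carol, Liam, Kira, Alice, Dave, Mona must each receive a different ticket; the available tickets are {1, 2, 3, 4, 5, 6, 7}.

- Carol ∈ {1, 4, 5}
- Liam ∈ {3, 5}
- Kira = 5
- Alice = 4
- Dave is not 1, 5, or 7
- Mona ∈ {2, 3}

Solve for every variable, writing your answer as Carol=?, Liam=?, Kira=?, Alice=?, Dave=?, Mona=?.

Carol=1, Liam=3, Kira=5, Alice=4, Dave=6, Mona=2

Kira has just one choice, so Kira = 5. Remove 5 from Carol, Liam.
That leaves Alice = 4. Strike 4 from Carol, Dave.
Carol's domain is down to {1}, so Carol = 1.
Liam's domain is down to {3}, so Liam = 3. Eliminate 3 elsewhere: Dave, Mona.
Mona has just one choice, so Mona = 2. Strike 2 from Dave.
Dave has just one choice, so Dave = 6.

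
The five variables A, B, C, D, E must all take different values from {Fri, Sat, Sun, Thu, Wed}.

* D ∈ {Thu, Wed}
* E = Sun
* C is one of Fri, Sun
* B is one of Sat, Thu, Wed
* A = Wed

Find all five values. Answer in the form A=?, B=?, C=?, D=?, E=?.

A=Wed, B=Sat, C=Fri, D=Thu, E=Sun

A must be Wed (only option left). So B, D can't be Wed.
That leaves D = Thu. Strike Thu from B.
That leaves E = Sun. Eliminate Sun elsewhere: C.
B's domain is down to {Sat}, so B = Sat.
C has just one choice, so C = Fri.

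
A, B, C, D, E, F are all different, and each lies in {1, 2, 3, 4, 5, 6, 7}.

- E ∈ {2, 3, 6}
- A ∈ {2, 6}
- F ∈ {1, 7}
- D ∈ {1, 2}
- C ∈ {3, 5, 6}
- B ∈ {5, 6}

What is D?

The 6 variables together cover exactly {1, 2, 3, 5, 6, 7} — 6 values for 6 variables — and 7 appears only in F's list, so F = 7.
The 5 still-open variables together cover exactly {1, 2, 3, 5, 6} — 5 values for 5 variables — and 1 appears only in D's list, so D = 1.

1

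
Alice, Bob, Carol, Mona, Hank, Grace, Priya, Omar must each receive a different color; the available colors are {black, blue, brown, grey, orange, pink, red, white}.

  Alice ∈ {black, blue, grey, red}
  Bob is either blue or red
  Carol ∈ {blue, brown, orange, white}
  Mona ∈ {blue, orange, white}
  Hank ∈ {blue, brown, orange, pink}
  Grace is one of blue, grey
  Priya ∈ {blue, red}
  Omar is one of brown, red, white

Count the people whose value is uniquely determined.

3

Among the 8 variables, black fits only Alice (and all 8 values in {black, blue, brown, grey, orange, pink, red, white} must be used), so Alice = black.
The 7 still-open variables draw from only 7 values {blue, brown, grey, orange, pink, red, white}, so each is used; only Grace can be grey, hence Grace = grey.
Among the 6 still-open variables, pink fits only Hank (and all 6 values in {blue, brown, orange, pink, red, white} must be used), so Hank = pink.
Bob and Priya share exactly the 2 values {blue, red}; by pigeonhole those values go to them, so strike blue, red from Carol, Mona, Omar.
Determined: Alice=black, Hank=pink, Grace=grey. The other people each still have more than one consistent value. That makes 3.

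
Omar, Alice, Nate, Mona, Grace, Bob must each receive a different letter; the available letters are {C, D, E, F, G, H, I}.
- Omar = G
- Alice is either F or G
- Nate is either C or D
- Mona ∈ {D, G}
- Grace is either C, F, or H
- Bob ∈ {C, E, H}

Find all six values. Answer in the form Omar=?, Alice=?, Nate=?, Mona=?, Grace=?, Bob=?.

Omar=G, Alice=F, Nate=C, Mona=D, Grace=H, Bob=E

Omar must be G (only option left). So Alice, Mona can't be G.
Alice has just one choice, so Alice = F. So Grace can't be F.
That leaves Mona = D. Strike D from Nate.
Nate must be C (only option left). Strike C from Grace, Bob.
Grace must be H (only option left). So Bob can't be H.
Bob's domain is down to {E}, so Bob = E.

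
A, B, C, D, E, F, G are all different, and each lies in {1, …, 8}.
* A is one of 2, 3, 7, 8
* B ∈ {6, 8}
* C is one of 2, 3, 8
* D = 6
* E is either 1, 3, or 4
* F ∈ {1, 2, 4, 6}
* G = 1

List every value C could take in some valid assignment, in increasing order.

2, 3

D must be 6 (only option left). So B, F can't be 6.
That leaves G = 1. Strike 1 from E, F.
B has just one choice, so B = 8. Eliminate 8 elsewhere: A, C.
The 4 still-open variables draw from only 4 values {2, 3, 4, 7}, so each is used; only A can be 7, hence A = 7.
No further eliminations apply; C can still be any of 2, 3.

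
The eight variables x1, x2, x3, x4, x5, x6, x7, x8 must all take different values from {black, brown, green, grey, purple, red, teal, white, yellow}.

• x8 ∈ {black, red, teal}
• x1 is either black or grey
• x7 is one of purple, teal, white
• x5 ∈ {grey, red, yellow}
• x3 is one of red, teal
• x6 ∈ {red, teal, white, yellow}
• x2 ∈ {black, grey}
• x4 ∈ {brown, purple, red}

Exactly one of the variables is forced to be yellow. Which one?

Among the 8 variables, brown fits only x4 (and all 8 values in {black, brown, grey, purple, red, teal, white, yellow} must be used), so x4 = brown.
The 7 still-open variables together cover exactly {black, grey, purple, red, teal, white, yellow} — 7 values for 7 variables — and purple appears only in x7's list, so x7 = purple.
The 6 still-open variables together cover exactly {black, grey, red, teal, white, yellow} — 6 values for 6 variables — and white appears only in x6's list, so x6 = white.
The 5 still-open variables draw from only 5 values {black, grey, red, teal, yellow}, so each is used; only x5 can be yellow, hence x5 = yellow.

x5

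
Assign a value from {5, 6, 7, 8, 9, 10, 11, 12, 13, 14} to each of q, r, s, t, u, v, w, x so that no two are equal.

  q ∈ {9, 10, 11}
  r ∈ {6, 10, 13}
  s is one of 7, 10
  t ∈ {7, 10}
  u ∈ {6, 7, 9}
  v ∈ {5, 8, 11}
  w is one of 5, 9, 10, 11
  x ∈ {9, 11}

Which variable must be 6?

u

The 8 variables draw from only 8 values {5, 6, 7, 8, 9, 10, 11, 13}, so each is used; only v can be 8, hence v = 8.
The 7 still-open variables together cover exactly {5, 6, 7, 9, 10, 11, 13} — 7 values for 7 variables — and 5 appears only in w's list, so w = 5.
The 6 still-open variables draw from only 6 values {6, 7, 9, 10, 11, 13}, so each is used; only r can be 13, hence r = 13.
Among the 5 still-open variables, 6 fits only u (and all 5 values in {6, 7, 9, 10, 11} must be used), so u = 6.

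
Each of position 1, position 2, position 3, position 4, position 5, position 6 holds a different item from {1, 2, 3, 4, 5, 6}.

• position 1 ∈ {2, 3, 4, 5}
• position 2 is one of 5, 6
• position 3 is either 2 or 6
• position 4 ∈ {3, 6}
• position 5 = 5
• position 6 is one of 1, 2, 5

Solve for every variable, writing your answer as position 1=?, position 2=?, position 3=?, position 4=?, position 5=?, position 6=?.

position 5's domain is down to {5}, so position 5 = 5. Strike 5 from position 1, position 2, position 6.
position 2 must be 6 (only option left). Eliminate 6 elsewhere: position 3, position 4.
position 3 must be 2 (only option left). Strike 2 from position 1, position 6.
position 4 has just one choice, so position 4 = 3. Remove 3 from position 1.
position 6 must be 1 (only option left).
position 1 has just one choice, so position 1 = 4.

position 1=4, position 2=6, position 3=2, position 4=3, position 5=5, position 6=1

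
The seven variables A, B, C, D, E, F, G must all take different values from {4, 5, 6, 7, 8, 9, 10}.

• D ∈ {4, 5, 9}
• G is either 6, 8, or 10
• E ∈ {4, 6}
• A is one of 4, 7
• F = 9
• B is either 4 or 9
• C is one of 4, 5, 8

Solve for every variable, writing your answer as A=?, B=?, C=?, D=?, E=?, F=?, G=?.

F's domain is down to {9}, so F = 9. Strike 9 from B, D.
That leaves B = 4. So A, C, D, E can't be 4.
D has just one choice, so D = 5. Eliminate 5 elsewhere: C.
That leaves E = 6. Remove 6 from G.
That leaves A = 7.
That leaves C = 8. Strike 8 from G.
G must be 10 (only option left).

A=7, B=4, C=8, D=5, E=6, F=9, G=10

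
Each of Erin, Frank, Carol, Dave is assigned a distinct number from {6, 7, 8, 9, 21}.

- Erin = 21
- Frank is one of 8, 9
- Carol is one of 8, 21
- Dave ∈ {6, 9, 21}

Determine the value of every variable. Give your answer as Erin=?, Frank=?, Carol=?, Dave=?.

Erin has just one choice, so Erin = 21. Strike 21 from Carol, Dave.
Carol's domain is down to {8}, so Carol = 8. So Frank can't be 8.
That leaves Frank = 9. Remove 9 from Dave.
Dave must be 6 (only option left).

Erin=21, Frank=9, Carol=8, Dave=6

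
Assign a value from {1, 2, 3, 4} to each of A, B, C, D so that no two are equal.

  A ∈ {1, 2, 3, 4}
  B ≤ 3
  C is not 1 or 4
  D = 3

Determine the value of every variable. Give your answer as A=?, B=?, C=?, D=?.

A=4, B=1, C=2, D=3

D must be 3 (only option left). So A, B, C can't be 3.
C must be 2 (only option left). Strike 2 from A, B.
B has just one choice, so B = 1. Strike 1 from A.
A has just one choice, so A = 4.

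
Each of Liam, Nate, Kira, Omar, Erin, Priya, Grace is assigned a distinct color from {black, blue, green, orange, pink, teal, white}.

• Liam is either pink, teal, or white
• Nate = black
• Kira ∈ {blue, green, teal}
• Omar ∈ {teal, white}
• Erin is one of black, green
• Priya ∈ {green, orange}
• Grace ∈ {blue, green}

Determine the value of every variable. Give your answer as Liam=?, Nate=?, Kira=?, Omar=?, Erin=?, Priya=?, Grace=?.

Liam=pink, Nate=black, Kira=teal, Omar=white, Erin=green, Priya=orange, Grace=blue

Nate must be black (only option left). Eliminate black elsewhere: Erin.
Erin must be green (only option left). Remove green from Kira, Priya, Grace.
Priya's domain is down to {orange}, so Priya = orange.
That leaves Grace = blue. Eliminate blue elsewhere: Kira.
Kira's domain is down to {teal}, so Kira = teal. Strike teal from Liam, Omar.
Omar has just one choice, so Omar = white. Strike white from Liam.
That leaves Liam = pink.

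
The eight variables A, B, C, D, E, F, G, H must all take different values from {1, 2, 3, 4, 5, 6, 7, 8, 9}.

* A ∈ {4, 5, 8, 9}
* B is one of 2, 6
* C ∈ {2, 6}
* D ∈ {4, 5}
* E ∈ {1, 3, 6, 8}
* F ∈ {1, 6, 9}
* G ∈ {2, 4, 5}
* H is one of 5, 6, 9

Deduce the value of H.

9

Among the 8 variables, 3 fits only E (and all 8 values in {1, 2, 3, 4, 5, 6, 8, 9} must be used), so E = 3.
The 7 still-open variables draw from only 7 values {1, 2, 4, 5, 6, 8, 9}, so each is used; only F can be 1, hence F = 1.
The 6 still-open variables draw from only 6 values {2, 4, 5, 6, 8, 9}, so each is used; only A can be 8, hence A = 8.
The 5 still-open variables together cover exactly {2, 4, 5, 6, 9} — 5 values for 5 variables — and 9 appears only in H's list, so H = 9.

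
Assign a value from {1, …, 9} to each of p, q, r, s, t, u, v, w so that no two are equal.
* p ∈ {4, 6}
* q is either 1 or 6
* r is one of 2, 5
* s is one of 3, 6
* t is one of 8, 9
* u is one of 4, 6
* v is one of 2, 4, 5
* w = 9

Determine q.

w's domain is down to {9}, so w = 9. Eliminate 9 elsewhere: t.
t's domain is down to {8}, so t = 8.
The 6 still-open variables draw from only 6 values {1, 2, 3, 4, 5, 6}, so each is used; only q can be 1, hence q = 1.

1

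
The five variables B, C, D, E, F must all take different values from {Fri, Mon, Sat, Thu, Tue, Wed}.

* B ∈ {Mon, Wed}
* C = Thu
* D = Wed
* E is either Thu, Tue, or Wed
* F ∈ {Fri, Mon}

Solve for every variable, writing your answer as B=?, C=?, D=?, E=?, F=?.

C has just one choice, so C = Thu. Remove Thu from E.
That leaves D = Wed. Strike Wed from B, E.
E must be Tue (only option left).
B has just one choice, so B = Mon. Remove Mon from F.
That leaves F = Fri.

B=Mon, C=Thu, D=Wed, E=Tue, F=Fri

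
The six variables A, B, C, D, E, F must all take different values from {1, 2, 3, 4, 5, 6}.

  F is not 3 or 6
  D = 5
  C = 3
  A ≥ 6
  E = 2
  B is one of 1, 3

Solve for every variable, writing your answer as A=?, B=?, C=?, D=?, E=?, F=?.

A has just one choice, so A = 6.
That leaves C = 3. Eliminate 3 elsewhere: B.
D has just one choice, so D = 5. Remove 5 from F.
E has just one choice, so E = 2. Eliminate 2 elsewhere: F.
B has just one choice, so B = 1. Eliminate 1 elsewhere: F.
F has just one choice, so F = 4.

A=6, B=1, C=3, D=5, E=2, F=4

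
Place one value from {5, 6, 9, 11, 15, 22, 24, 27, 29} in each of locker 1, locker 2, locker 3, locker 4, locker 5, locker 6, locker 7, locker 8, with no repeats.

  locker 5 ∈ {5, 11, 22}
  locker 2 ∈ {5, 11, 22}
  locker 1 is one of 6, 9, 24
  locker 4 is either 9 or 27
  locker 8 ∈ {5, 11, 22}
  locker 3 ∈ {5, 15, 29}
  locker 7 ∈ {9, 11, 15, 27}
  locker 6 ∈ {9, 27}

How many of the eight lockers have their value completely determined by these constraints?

The 2 variables locker 4 and locker 6 are confined to {9, 27}, which locks those values in; drop them from locker 1, locker 7.
locker 2, locker 5, locker 8 share exactly the 3 values {5, 11, 22}; by pigeonhole those values go to them, so strike 5, 11, 22 from locker 3, locker 7.
locker 7 must be 15 (only option left). So locker 3 can't be 15.
locker 3 must be 29 (only option left).
Determined: locker 3=29, locker 7=15. The other lockers each still have more than one consistent value. That makes 2.

2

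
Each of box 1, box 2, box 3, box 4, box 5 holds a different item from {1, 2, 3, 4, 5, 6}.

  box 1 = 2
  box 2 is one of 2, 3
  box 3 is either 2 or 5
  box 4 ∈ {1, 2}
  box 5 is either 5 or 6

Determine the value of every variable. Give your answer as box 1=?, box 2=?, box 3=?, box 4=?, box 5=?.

box 1 has just one choice, so box 1 = 2. Remove 2 from box 2, box 3, box 4.
box 2 has just one choice, so box 2 = 3.
box 3 must be 5 (only option left). Eliminate 5 elsewhere: box 5.
box 4 has just one choice, so box 4 = 1.
box 5's domain is down to {6}, so box 5 = 6.

box 1=2, box 2=3, box 3=5, box 4=1, box 5=6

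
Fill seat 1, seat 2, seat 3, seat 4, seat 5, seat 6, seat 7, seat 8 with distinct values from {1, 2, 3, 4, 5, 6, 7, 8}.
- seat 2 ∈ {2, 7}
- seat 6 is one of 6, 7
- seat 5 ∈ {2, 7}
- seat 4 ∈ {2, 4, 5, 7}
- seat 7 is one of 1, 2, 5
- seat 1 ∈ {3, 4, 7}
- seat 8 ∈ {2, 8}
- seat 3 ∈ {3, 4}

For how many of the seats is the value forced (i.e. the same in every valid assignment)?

The 8 variables together cover exactly {1, 2, 3, 4, 5, 6, 7, 8} — 8 values for 8 variables — and 1 appears only in seat 7's list, so seat 7 = 1.
The 7 still-open variables draw from only 7 values {2, 3, 4, 5, 6, 7, 8}, so each is used; only seat 4 can be 5, hence seat 4 = 5.
Among the 6 still-open variables, 6 fits only seat 6 (and all 6 values in {2, 3, 4, 6, 7, 8} must be used), so seat 6 = 6.
The 5 still-open variables together cover exactly {2, 3, 4, 7, 8} — 5 values for 5 variables — and 8 appears only in seat 8's list, so seat 8 = 8.
seat 2 and seat 5 between them cover only {2, 7} — a naked pair. Remove those values from seat 1.
Determined: seat 4=5, seat 6=6, seat 7=1, seat 8=8. The other seats each still have more than one consistent value. That makes 4.

4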